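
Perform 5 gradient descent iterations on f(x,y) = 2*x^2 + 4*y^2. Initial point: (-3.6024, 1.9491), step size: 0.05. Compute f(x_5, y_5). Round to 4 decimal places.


Gradient descent on f(x,y) = 2*x^2 + 4*y^2.
Starting point: (-3.6024, 1.9491), alpha = 0.05
Step 1: grad_x = 2*2*-3.6024 = -14.4096, grad_y = 2*4*1.9491 = 15.5928
  x_1 = -3.6024 - 0.05*-14.4096 = -2.8819
  y_1 = 1.9491 - 0.05*15.5928 = 1.1695
Step 2: grad_x = 2*2*-2.8819 = -11.5277, grad_y = 2*4*1.1695 = 9.3557
  x_2 = -2.8819 - 0.05*-11.5277 = -2.3055
  y_2 = 1.1695 - 0.05*9.3557 = 0.7017
Step 3: grad_x = 2*2*-2.3055 = -9.2221, grad_y = 2*4*0.7017 = 5.6134
  x_3 = -2.3055 - 0.05*-9.2221 = -1.8444
  y_3 = 0.7017 - 0.05*5.6134 = 0.421
Step 4: grad_x = 2*2*-1.8444 = -7.3777, grad_y = 2*4*0.421 = 3.368
  x_4 = -1.8444 - 0.05*-7.3777 = -1.4755
  y_4 = 0.421 - 0.05*3.368 = 0.2526
Step 5: grad_x = 2*2*-1.4755 = -5.9022, grad_y = 2*4*0.2526 = 2.0208
  x_5 = -1.4755 - 0.05*-5.9022 = -1.1804
  y_5 = 0.2526 - 0.05*2.0208 = 0.1516
f(-1.1804, 0.1516) = 2*(-1.1804)^2 + 4*0.1516^2 = 2.8787


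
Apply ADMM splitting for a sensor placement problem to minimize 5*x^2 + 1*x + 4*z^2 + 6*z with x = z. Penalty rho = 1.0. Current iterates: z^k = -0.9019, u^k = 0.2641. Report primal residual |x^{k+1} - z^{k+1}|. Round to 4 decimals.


ADMM iteration with rho = 1.0, z^k = -0.9019, u^k = 0.2641
Step 1: x-update.
Minimize 5*x^2 + 1*x + (1.0/2)*(x + 0.9019 + 0.2641)^2
FOC: (2*5 + 1.0)*x = -1 + 1.0*(-0.9019 - 0.2641)
x^{k+1} = -0.1969
Step 2: z-update.
Minimize 4*z^2 + 6*z + (1.0/2)*(-0.1969 - z + 0.2641)^2
FOC: (2*4 + 1.0)*z = -6 + 1.0*(-0.1969 + 0.2641)
z^{k+1} = -0.6592
Step 3: u-update.
u^{k+1} = 0.2641 - 0.1969 + 0.6592 = 0.7264
Step 4: Primal residual = |-0.1969 + 0.6592| = 0.4623


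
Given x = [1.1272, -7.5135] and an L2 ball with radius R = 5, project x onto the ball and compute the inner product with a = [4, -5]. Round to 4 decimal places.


Step 1: Compute ||x|| (intermediates to 6 decimals).
||x|| = sqrt(1.1272^2 + (-7.5135)^2) = 7.597583
Step 2: Project.
Since ||x|| > R, scale = R/||x|| = 5/7.597583 = 0.658104, proj(x) = scale * x
proj(x) = [0.741815, -4.944664]
Step 3: Dot product.
a^T * proj(x) = 4*0.741815 - 5*(-4.944664) = 27.6906


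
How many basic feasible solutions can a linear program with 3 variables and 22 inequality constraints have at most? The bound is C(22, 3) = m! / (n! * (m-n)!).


Each vertex corresponds to some choice of n active constraints out of m, so the number of vertices is at most C(m, n) = m! / (n!(m-n)!).
m = 22, n = 3
Numerator: 22 * 21 * 20
Denominator: 3! = 6
C(22, 3) = 1540


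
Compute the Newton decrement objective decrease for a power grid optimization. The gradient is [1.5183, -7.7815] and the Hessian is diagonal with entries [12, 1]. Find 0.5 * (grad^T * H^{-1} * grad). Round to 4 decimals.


Step 1: H is diagonal, so H^(-1) * g = [0.1265, -7.7815].
Step 2: g^T H^(-1) g = sum_i g_i^2 / H_ii
  = (1.5183)^2/12 + (-7.7815)^2/1
  = 0.1921 + 60.5517 = 60.7438
Step 3: Objective decrease = 0.5 * g^T H^(-1) g = 30.3719


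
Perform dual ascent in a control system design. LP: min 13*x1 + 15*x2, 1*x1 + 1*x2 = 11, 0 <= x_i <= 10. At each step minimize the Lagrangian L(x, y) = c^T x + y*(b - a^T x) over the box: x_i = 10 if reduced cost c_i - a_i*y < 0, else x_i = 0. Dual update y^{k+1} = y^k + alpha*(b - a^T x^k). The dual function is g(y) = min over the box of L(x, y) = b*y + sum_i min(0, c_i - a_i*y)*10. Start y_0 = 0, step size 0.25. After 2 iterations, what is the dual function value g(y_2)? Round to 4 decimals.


Dual ascent for LP: min 13*x1 + 15*x2, 1*x1 + 1*x2 = 11, 0 <= x_i <= 10
Step 1: y^k = 0.0, reduced costs: (13.0, 15.0)
  x^k = (0.0, 0.0), subgradient = b - a^T x = 11.0
  y^{k+1} = 0.0 + 0.25*11.0 = 2.75
Step 2: y^k = 2.75, reduced costs: (10.25, 12.25)
  x^k = (0.0, 0.0), subgradient = b - a^T x = 11.0
  y^{k+1} = 2.75 + 0.25*11.0 = 5.5
Dual objective at y_2 = 5.5: reduced costs (7.5, 9.5), box minimizer x = (0.0, 0.0)
g(y_2) = b*y + (c1 - a1*y)*x1 + (c2 - a2*y)*x2 = 11*5.5 + 7.5*0.0 + 9.5*0.0 = 60.5 + 0.0 + 0.0 = 60.5


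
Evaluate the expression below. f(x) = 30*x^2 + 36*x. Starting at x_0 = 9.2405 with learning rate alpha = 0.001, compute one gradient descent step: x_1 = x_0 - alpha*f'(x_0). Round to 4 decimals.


We compute the gradient at x_0 and apply the update.
f'(x) = 60*x + 36
f'(9.2405) = 60*9.2405 + 36 = 590.43
x_1 = 9.2405 - 0.001*590.43 = 8.6501


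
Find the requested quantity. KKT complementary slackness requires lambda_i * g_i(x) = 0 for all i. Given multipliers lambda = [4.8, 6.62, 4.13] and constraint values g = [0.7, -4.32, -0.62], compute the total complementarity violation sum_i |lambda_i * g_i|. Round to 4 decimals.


KKT complementary slackness check:
lambda_1 * g_1 = 4.8 * 0.7 = 3.36
lambda_2 * g_2 = 6.62 * -4.32 = -28.5984
lambda_3 * g_3 = 4.13 * -0.62 = -2.5606
Total violation = 3.36 + 28.5984 + 2.5606 = 34.519


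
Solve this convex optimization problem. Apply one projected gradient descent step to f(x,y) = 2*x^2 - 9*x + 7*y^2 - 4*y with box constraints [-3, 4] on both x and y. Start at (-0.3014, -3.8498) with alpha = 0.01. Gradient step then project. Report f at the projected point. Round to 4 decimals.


Step 1: Compute gradient at (-0.3014, -3.8498).
grad_x = 2*2*-0.3014 - 9 = -10.2056
grad_y = 2*7*-3.8498 - 4 = -57.8972
Step 2: Gradient step.
x_raw = -0.3014 - 0.01*-10.2056 = -0.1993
y_raw = -3.8498 - 0.01*-57.8972 = -3.2708
Step 3: Project onto [-3, 4].
x_proj = clip(-0.1993) = -0.1993
y_proj = clip(-3.2708) = -3.0
Step 4: Evaluate f.
f(-0.1993, -3.0) = 76.8736


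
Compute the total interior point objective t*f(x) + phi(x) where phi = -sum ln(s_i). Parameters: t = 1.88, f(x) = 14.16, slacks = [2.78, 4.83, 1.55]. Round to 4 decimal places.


Step 1: Compute log-barrier.
ln values: [1.0225, 1.5748, 0.4383]
phi = -(1.0225 + 1.5748 + 0.4383) = -3.0356
Step 2: Compute augmented objective.
t*f(x) = 1.88*14.16 = 26.6208
Total = 26.6208 - 3.0356 = 23.5852


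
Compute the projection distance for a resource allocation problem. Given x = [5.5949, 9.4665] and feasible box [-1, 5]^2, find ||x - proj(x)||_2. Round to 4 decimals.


Project each component onto [-1, 5].
clip(5.5949) = 5.0, clip(9.4665) = 5.0
Projection = [5.0, 5.0]
Squared diffs: [0.3539, 19.9496]
Distance = sqrt(20.3035) = 4.5059


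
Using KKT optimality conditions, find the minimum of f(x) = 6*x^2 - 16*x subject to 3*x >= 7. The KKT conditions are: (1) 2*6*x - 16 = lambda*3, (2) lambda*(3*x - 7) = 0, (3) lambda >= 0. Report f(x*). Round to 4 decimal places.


Step 1: Try lambda = 0 (constraint inactive).
x_unc = 16/(2*6) = 1.3333
Check: 3*1.3333 = 3.9999 < 7 -- violated!
Step 2: Constraint must be active: 3*x = 7
x* = 7/3 = 2.3333 (rounded; the exact value 7/3 is used below)
lambda = (2*6*(7/3) - 16)/3 = 4.0
Step 3: Compute optimal value.
f(x*) = 6*(7/3)^2 - 16*(7/3) = -4.6667


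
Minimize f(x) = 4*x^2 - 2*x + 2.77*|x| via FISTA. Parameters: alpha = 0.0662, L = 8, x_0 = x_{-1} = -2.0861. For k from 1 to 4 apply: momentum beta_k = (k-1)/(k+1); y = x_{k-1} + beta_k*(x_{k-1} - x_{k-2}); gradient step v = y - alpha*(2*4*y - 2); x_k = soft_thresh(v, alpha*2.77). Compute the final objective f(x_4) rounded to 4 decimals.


FISTA on f(x) = 4*x^2 - 2*x + 2.77*|x|
L = 8, alpha = 0.0662
Iteration 1: beta = 0.0, y = -2.0861 + 0.0*(-2.0861 + 2.0861) = -2.0861
  grad(y) = -18.6888, v = y - alpha*grad = -0.8489
  prox(v) = soft_thresh(-0.8489, 0.1834) = -0.6655
Iteration 2: beta = 0.3333, y = -0.6655 + 0.3333*(-0.6655 + 2.0861) = -0.192
  grad(y) = -3.536, v = y - alpha*grad = 0.0421
  prox(v) = soft_thresh(0.0421, 0.1834) = 0.0
Iteration 3: beta = 0.5, y = 0.0 + 0.5*(0.0 + 0.6655) = 0.3328
  grad(y) = 0.6621, v = y - alpha*grad = 0.2889
  prox(v) = soft_thresh(0.2889, 0.1834) = 0.1056
Iteration 4: beta = 0.6, y = 0.1056 + 0.6*(0.1056 - 0.0) = 0.1689
  grad(y) = -0.6489, v = y - alpha*grad = 0.2118
  prox(v) = soft_thresh(0.2118, 0.1834) = 0.0285
f(x_4) = 4*0.0285^2 - 2*0.0285 + 2.77*|0.0285| = 0.0252


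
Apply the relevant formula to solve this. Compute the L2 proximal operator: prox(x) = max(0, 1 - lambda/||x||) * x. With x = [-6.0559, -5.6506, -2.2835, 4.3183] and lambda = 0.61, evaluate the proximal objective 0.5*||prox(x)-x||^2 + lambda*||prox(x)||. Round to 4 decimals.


Step 1: Compute ||x||.
||x|| = 9.6159
Step 2: Compute scaling factor.
scale = max(0, 1 - 0.61/9.6159) = 0.9366
Step 3: prox(x) = [-5.6717, -5.2921, -2.1386, 4.0444]
||prox(x)|| = 9.0059
Step 4: Proximal objective.
0.5*||prox-x||^2 = 0.1861
lambda*||prox|| = 5.4936
Total = 5.6796


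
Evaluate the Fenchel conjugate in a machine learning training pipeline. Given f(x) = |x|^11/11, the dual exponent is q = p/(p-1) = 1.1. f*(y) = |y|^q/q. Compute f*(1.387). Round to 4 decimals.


The conjugate exponent q satisfies 1/p + 1/q = 1.
p = 11, so q = 11/(11 - 1) = 1.1
|y|^q = 1.387^1.1 = 1.4331
f*(1.387) = 1.4331 / 1.1 = 1.3028


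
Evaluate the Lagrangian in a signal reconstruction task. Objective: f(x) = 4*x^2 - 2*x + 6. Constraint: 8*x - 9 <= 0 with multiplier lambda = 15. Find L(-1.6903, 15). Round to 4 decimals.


Step 1: Evaluate f(x).
f(-1.6903) = 4*(-1.6903)^2 - 2*(-1.6903) + 6 = 20.8091
Step 2: Evaluate g(x).
g(-1.6903) = 8*-1.6903 - 9 = -22.5224
Step 3: Compute Lagrangian.
L = 20.8091 + 15*-22.5224 = -317.0269


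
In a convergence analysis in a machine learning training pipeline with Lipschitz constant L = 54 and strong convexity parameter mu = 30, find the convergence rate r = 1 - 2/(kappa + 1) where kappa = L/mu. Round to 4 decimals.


Step 1: Compute the condition number.
kappa = L/mu = 54/30 = 1.8
Step 2: Compute the convergence rate.
r = 1 - 2/(kappa + 1) = 1 - 2*mu/(L + mu) = (L - mu)/(L + mu) = 24/84 = 0.2857


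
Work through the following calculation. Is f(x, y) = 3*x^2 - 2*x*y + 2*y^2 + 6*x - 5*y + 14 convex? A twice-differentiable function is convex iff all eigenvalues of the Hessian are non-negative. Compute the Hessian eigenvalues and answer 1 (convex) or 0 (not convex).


The Hessian of f(x,y) = 3*x^2 - 2*x*y + 2*y^2 + 6*x - 5*y + 14 is:
H = [[6, -2], [-2, 4]]
Trace = 6 + 4 = 10
Determinant = 6*4 - (-2)^2 = 20
Discriminant = (10)^2 - 4*20 = 20.0
Eigenvalues: lambda_1 = 2.7639, lambda_2 = 7.2361
The function is convex.

1


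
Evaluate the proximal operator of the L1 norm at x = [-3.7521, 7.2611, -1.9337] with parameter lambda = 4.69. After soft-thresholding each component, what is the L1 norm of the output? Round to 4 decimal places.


Soft-thresholding with lambda = 4.69:
prox(-3.7521) = sign(-3.7521)*max(|-3.7521| - 4.69, 0) = 0.0
prox(7.2611) = sign(7.2611)*max(|7.2611| - 4.69, 0) = 2.5711
prox(-1.9337) = sign(-1.9337)*max(|-1.9337| - 4.69, 0) = 0.0
prox(x) = [0.0, 2.5711, 0.0]
||prox(x)||_1 = 0.0 + 2.5711 + 0.0 = 2.5711


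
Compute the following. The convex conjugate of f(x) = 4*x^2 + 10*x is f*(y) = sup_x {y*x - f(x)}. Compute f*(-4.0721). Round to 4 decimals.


f*(y) = sup_x {y*x - a*x^2 - b*x} = sup_x {(y-b)*x - a*x^2}
FOC: (y - b) - 2a*x = 0 => x* = (y - b)/(2a)
x* = (-4.0721 - 10)/(2*4) = -1.759
f*(-4.0721) = (y-b)^2/(4a) = (-4.0721 - 10)^2/(4*4)
= 198.024/16 = 12.3765


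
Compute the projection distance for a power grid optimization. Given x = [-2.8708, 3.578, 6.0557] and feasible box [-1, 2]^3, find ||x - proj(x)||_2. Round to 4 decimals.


Project each component onto [-1, 2].
clip(-2.8708) = -1.0, clip(3.578) = 2.0, clip(6.0557) = 2.0
Projection = [-1.0, 2.0, 2.0]
Squared diffs: [3.4999, 2.4901, 16.4487]
Distance = sqrt(22.4387) = 4.7369


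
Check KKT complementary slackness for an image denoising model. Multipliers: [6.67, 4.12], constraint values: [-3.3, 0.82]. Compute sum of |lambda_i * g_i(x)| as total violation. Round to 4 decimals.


KKT complementary slackness check:
lambda_1 * g_1 = 6.67 * -3.3 = -22.011
lambda_2 * g_2 = 4.12 * 0.82 = 3.3784
Total violation = 22.011 + 3.3784 = 25.3894


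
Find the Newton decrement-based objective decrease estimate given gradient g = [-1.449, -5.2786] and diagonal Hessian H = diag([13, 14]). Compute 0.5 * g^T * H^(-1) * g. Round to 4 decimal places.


Step 1: H is diagonal, so H^(-1) * g = [-0.1115, -0.377].
Step 2: g^T H^(-1) g = sum_i g_i^2 / H_ii
  = (-1.449)^2/13 + (-5.2786)^2/14
  = 0.1615 + 1.9903 = 2.1518
Step 3: Objective decrease = 0.5 * g^T H^(-1) g = 1.0759


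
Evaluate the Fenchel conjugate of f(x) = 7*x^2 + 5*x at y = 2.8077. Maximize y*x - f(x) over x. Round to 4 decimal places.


f*(y) = sup_x {y*x - a*x^2 - b*x} = sup_x {(y-b)*x - a*x^2}
FOC: (y - b) - 2a*x = 0 => x* = (y - b)/(2a)
x* = (2.8077 - 5)/(2*7) = -0.1566
f*(2.8077) = (y-b)^2/(4a) = (2.8077 - 5)^2/(4*7)
= 4.8062/28 = 0.1716


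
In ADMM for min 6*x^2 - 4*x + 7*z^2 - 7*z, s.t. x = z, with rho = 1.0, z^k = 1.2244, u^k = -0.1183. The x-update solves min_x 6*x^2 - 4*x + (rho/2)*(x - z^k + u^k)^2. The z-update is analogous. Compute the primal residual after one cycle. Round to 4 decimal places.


ADMM iteration with rho = 1.0, z^k = 1.2244, u^k = -0.1183
Step 1: x-update.
Minimize 6*x^2 - 4*x + (1.0/2)*(x - 1.2244 - 0.1183)^2
FOC: (2*6 + 1.0)*x = 4 + 1.0*(1.2244 + 0.1183)
x^{k+1} = 0.411
Step 2: z-update.
Minimize 7*z^2 - 7*z + (1.0/2)*(0.411 - z - 0.1183)^2
FOC: (2*7 + 1.0)*z = 7 + 1.0*(0.411 - 0.1183)
z^{k+1} = 0.4862
Step 3: u-update.
u^{k+1} = -0.1183 + 0.411 - 0.4862 = -0.1935
Step 4: Primal residual = |0.411 - 0.4862| = 0.0752


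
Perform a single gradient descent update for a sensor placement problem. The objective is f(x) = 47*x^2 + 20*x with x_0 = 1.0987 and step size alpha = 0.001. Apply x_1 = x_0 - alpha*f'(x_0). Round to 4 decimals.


We compute the gradient at x_0 and apply the update.
f'(x) = 94*x + 20
f'(1.0987) = 94*1.0987 + 20 = 123.2778
x_1 = 1.0987 - 0.001*123.2778 = 0.9754


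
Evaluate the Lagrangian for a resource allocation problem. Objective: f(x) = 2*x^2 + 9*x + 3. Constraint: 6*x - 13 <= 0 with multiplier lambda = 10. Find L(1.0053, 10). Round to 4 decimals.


Step 1: Evaluate f(x).
f(1.0053) = 2*1.0053^2 + 9*1.0053 + 3 = 14.069
Step 2: Evaluate g(x).
g(1.0053) = 6*1.0053 - 13 = -6.9682
Step 3: Compute Lagrangian.
L = 14.069 + 10*-6.9682 = -55.613


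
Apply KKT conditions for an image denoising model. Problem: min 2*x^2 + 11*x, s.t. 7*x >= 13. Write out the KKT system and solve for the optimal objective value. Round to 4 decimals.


Step 1: Try lambda = 0 (constraint inactive).
x_unc = -11/(2*2) = -2.75
Check: 7*-2.75 = -19.25 < 13 -- violated!
Step 2: Constraint must be active: 7*x = 13
x* = 13/7 = 1.8571 (rounded; the exact value 13/7 is used below)
lambda = (2*2*(13/7) + 11)/7 = 2.6327
Step 3: Compute optimal value.
f(x*) = 2*(13/7)^2 + 11*(13/7) = 27.3265


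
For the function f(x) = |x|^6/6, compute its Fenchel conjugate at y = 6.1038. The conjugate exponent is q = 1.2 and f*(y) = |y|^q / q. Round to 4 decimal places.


The conjugate exponent q satisfies 1/p + 1/q = 1.
p = 6, so q = 6/(6 - 1) = 1.2
|y|^q = 6.1038^1.2 = 8.7644
f*(6.1038) = 8.7644 / 1.2 = 7.3036


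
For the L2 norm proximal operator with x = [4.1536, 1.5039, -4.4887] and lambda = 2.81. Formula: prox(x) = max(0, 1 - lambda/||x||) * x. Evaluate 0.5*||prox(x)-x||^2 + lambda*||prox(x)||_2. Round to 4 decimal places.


Step 1: Compute ||x||.
||x|| = 6.2978
Step 2: Compute scaling factor.
scale = max(0, 1 - 2.81/6.2978) = 0.5538
Step 3: prox(x) = [2.3003, 0.8329, -2.4859]
||prox(x)|| = 3.4878
Step 4: Proximal objective.
0.5*||prox-x||^2 = 3.9481
lambda*||prox|| = 9.8007
Total = 13.7488


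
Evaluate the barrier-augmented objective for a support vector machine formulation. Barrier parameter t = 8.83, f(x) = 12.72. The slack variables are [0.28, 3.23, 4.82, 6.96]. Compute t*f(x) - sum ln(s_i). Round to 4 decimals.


Step 1: Compute log-barrier.
ln values: [-1.273, 1.1725, 1.5728, 1.9402]
phi = -(-1.273 + 1.1725 + 1.5728 + 1.9402) = -3.4125
Step 2: Compute augmented objective.
t*f(x) = 8.83*12.72 = 112.3176
Total = 112.3176 - 3.4125 = 108.9051


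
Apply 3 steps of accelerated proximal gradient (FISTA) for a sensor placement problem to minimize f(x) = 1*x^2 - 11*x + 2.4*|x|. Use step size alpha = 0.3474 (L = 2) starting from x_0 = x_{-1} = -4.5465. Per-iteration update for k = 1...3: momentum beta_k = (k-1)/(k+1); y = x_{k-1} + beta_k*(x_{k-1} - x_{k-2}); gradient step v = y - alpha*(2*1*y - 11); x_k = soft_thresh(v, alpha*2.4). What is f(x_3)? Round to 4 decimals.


FISTA on f(x) = 1*x^2 - 11*x + 2.4*|x|
L = 2, alpha = 0.3474
Iteration 1: beta = 0.0, y = -4.5465 + 0.0*(-4.5465 + 4.5465) = -4.5465
  grad(y) = -20.093, v = y - alpha*grad = 2.4338
  prox(v) = soft_thresh(2.4338, 0.8338) = 1.6
Iteration 2: beta = 0.3333, y = 1.6 + 0.3333*(1.6 + 4.5465) = 3.6489
  grad(y) = -3.7022, v = y - alpha*grad = 4.935
  prox(v) = soft_thresh(4.935, 0.8338) = 4.1013
Iteration 3: beta = 0.5, y = 4.1013 + 0.5*(4.1013 - 1.6) = 5.3519
  grad(y) = -0.2962, v = y - alpha*grad = 5.4548
  prox(v) = soft_thresh(5.4548, 0.8338) = 4.621
f(x_3) = 1*4.621^2 - 11*4.621 + 2.4*|4.621| = -18.3869


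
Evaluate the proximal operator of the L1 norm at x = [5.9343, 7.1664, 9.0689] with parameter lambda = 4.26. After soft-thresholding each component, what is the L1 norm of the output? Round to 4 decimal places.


Soft-thresholding with lambda = 4.26:
prox(5.9343) = sign(5.9343)*max(|5.9343| - 4.26, 0) = 1.6743
prox(7.1664) = sign(7.1664)*max(|7.1664| - 4.26, 0) = 2.9064
prox(9.0689) = sign(9.0689)*max(|9.0689| - 4.26, 0) = 4.8089
prox(x) = [1.6743, 2.9064, 4.8089]
||prox(x)||_1 = 1.6743 + 2.9064 + 4.8089 = 9.3896


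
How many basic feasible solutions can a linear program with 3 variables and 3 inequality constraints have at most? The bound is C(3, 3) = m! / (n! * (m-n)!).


Each vertex corresponds to some choice of n active constraints out of m, so the number of vertices is at most C(m, n) = m! / (n!(m-n)!).
m = 3, n = 3
Numerator: 3 * 2 * 1
Denominator: 3! = 6
C(3, 3) = 1


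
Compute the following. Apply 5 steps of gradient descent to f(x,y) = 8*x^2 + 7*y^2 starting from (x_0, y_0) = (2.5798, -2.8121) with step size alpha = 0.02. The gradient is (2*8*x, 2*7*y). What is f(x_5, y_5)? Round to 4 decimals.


Gradient descent on f(x,y) = 8*x^2 + 7*y^2.
Starting point: (2.5798, -2.8121), alpha = 0.02
Step 1: grad_x = 2*8*2.5798 = 41.2768, grad_y = 2*7*-2.8121 = -39.3694
  x_1 = 2.5798 - 0.02*41.2768 = 1.7543
  y_1 = -2.8121 - 0.02*-39.3694 = -2.0247
Step 2: grad_x = 2*8*1.7543 = 28.0682, grad_y = 2*7*-2.0247 = -28.346
  x_2 = 1.7543 - 0.02*28.0682 = 1.1929
  y_2 = -2.0247 - 0.02*-28.346 = -1.4578
Step 3: grad_x = 2*8*1.1929 = 19.0864, grad_y = 2*7*-1.4578 = -20.4091
  x_3 = 1.1929 - 0.02*19.0864 = 0.8112
  y_3 = -1.4578 - 0.02*-20.4091 = -1.0496
Step 4: grad_x = 2*8*0.8112 = 12.9787, grad_y = 2*7*-1.0496 = -14.6945
  x_4 = 0.8112 - 0.02*12.9787 = 0.5516
  y_4 = -1.0496 - 0.02*-14.6945 = -0.7557
Step 5: grad_x = 2*8*0.5516 = 8.8255, grad_y = 2*7*-0.7557 = -10.5801
  x_5 = 0.5516 - 0.02*8.8255 = 0.3751
  y_5 = -0.7557 - 0.02*-10.5801 = -0.5441
f(0.3751, -0.5441) = 8*0.3751^2 + 7*(-0.5441)^2 = 3.198


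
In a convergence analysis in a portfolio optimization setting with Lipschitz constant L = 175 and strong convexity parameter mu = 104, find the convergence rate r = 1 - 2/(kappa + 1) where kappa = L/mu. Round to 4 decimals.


Step 1: Compute the condition number.
kappa = L/mu = 175/104 = 1.6827
Step 2: Compute the convergence rate.
r = 1 - 2/(kappa + 1) = 1 - 2*mu/(L + mu) = (L - mu)/(L + mu) = 71/279 = 0.2545


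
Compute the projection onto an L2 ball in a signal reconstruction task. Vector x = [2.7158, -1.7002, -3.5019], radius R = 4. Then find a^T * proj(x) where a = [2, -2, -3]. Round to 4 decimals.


Step 1: Compute ||x|| (intermediates to 6 decimals).
||x|| = sqrt(2.7158^2 + (-1.7002)^2 + (-3.5019)^2) = 4.746531
Step 2: Project.
Since ||x|| > R, scale = R/||x|| = 4/4.746531 = 0.842721, proj(x) = scale * x
proj(x) = [2.288662, -1.432794, -2.951125]
Step 3: Dot product.
a^T * proj(x) = 2*2.288662 - 2*(-1.432794) - 3*(-2.951125) = 16.2963


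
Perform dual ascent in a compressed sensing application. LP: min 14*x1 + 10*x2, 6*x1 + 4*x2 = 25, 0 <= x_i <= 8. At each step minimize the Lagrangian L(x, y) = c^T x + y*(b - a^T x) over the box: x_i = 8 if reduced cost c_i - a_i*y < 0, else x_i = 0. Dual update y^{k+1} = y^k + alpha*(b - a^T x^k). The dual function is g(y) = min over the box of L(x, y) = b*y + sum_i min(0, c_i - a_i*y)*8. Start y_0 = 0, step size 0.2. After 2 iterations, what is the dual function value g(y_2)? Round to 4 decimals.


Dual ascent for LP: min 14*x1 + 10*x2, 6*x1 + 4*x2 = 25, 0 <= x_i <= 8
Step 1: y^k = 0.0, reduced costs: (14.0, 10.0)
  x^k = (0.0, 0.0), subgradient = b - a^T x = 25.0
  y^{k+1} = 0.0 + 0.2*25.0 = 5.0
Step 2: y^k = 5.0, reduced costs: (-16.0, -10.0)
  x^k = (8.0, 8.0), subgradient = b - a^T x = -55.0
  y^{k+1} = 5.0 + 0.2*-55.0 = -6.0
Dual objective at y_2 = -6.0: reduced costs (50.0, 34.0), box minimizer x = (0.0, 0.0)
g(y_2) = b*y + (c1 - a1*y)*x1 + (c2 - a2*y)*x2 = 25*(-6.0) + 50.0*0.0 + 34.0*0.0 = -150.0 + 0.0 + 0.0 = -150.0


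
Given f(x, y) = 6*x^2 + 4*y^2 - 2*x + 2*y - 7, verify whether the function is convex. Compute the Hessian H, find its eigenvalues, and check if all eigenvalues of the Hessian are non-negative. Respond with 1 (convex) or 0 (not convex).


The Hessian of f(x,y) = 6*x^2 + 4*y^2 - 2*x + 2*y - 7 is:
H = [[12, 0], [0, 8]]
Trace = 12 + 8 = 20
Determinant = 12*8 - (0)^2 = 96
Discriminant = (20)^2 - 4*96 = 16.0
Eigenvalues: lambda_1 = 8.0, lambda_2 = 12.0
The function is convex.

1


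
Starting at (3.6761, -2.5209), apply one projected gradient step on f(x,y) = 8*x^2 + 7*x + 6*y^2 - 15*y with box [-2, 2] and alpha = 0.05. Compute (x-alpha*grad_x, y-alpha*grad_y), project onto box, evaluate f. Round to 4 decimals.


Step 1: Compute gradient at (3.6761, -2.5209).
grad_x = 2*8*3.6761 + 7 = 65.8176
grad_y = 2*6*-2.5209 - 15 = -45.2508
Step 2: Gradient step.
x_raw = 3.6761 - 0.05*65.8176 = 0.3852
y_raw = -2.5209 - 0.05*-45.2508 = -0.2584
Step 3: Project onto [-2, 2].
x_proj = clip(0.3852) = 0.3852
y_proj = clip(-0.2584) = -0.2584
Step 4: Evaluate f.
f(0.3852, -0.2584) = 8.1596


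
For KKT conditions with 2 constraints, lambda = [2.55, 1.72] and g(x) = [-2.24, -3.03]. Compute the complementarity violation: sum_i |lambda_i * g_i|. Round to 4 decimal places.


KKT complementary slackness check:
lambda_1 * g_1 = 2.55 * -2.24 = -5.712
lambda_2 * g_2 = 1.72 * -3.03 = -5.2116
Total violation = 5.712 + 5.2116 = 10.9236


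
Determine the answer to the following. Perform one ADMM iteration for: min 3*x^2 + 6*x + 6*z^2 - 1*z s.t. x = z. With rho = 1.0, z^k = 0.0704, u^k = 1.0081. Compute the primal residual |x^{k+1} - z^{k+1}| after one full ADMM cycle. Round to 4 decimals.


ADMM iteration with rho = 1.0, z^k = 0.0704, u^k = 1.0081
Step 1: x-update.
Minimize 3*x^2 + 6*x + (1.0/2)*(x - 0.0704 + 1.0081)^2
FOC: (2*3 + 1.0)*x = -6 + 1.0*(0.0704 - 1.0081)
x^{k+1} = -0.9911
Step 2: z-update.
Minimize 6*z^2 - 1*z + (1.0/2)*(-0.9911 - z + 1.0081)^2
FOC: (2*6 + 1.0)*z = 1 + 1.0*(-0.9911 + 1.0081)
z^{k+1} = 0.0782
Step 3: u-update.
u^{k+1} = 1.0081 - 0.9911 - 0.0782 = -0.0612
Step 4: Primal residual = |-0.9911 - 0.0782| = 1.0693


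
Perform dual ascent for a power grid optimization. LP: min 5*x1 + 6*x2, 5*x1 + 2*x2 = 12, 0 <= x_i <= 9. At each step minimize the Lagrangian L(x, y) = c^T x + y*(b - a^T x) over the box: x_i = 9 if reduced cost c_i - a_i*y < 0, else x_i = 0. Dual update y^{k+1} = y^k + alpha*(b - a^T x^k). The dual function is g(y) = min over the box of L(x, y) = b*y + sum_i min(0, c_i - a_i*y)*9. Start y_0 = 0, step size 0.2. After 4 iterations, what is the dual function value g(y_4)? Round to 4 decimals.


Dual ascent for LP: min 5*x1 + 6*x2, 5*x1 + 2*x2 = 12, 0 <= x_i <= 9
Step 1: y^k = 0.0, reduced costs: (5.0, 6.0)
  x^k = (0.0, 0.0), subgradient = b - a^T x = 12.0
  y^{k+1} = 0.0 + 0.2*12.0 = 2.4
Step 2: y^k = 2.4, reduced costs: (-7.0, 1.2)
  x^k = (9.0, 0.0), subgradient = b - a^T x = -33.0
  y^{k+1} = 2.4 + 0.2*-33.0 = -4.2
Step 3: y^k = -4.2, reduced costs: (26.0, 14.4)
  x^k = (0.0, 0.0), subgradient = b - a^T x = 12.0
  y^{k+1} = -4.2 + 0.2*12.0 = -1.8
Step 4: y^k = -1.8, reduced costs: (14.0, 9.6)
  x^k = (0.0, 0.0), subgradient = b - a^T x = 12.0
  y^{k+1} = -1.8 + 0.2*12.0 = 0.6
Dual objective at y_4 = 0.6: reduced costs (2.0, 4.8), box minimizer x = (0.0, 0.0)
g(y_4) = b*y + (c1 - a1*y)*x1 + (c2 - a2*y)*x2 = 12*0.6 + 2.0*0.0 + 4.8*0.0 = 7.2 + 0.0 + 0.0 = 7.2


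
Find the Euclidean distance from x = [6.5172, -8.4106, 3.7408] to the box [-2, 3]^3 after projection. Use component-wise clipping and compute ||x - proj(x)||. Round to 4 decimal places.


Project each component onto [-2, 3].
clip(6.5172) = 3.0, clip(-8.4106) = -2.0, clip(3.7408) = 3.0
Projection = [3.0, -2.0, 3.0]
Squared diffs: [12.3707, 41.0958, 0.5488]
Distance = sqrt(54.0153) = 7.3495


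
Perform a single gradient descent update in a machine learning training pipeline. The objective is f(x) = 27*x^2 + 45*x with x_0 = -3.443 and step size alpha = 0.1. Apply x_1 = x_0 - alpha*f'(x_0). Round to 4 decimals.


We compute the gradient at x_0 and apply the update.
f'(x) = 54*x + 45
f'(-3.443) = 54*-3.443 + 45 = -140.922
x_1 = -3.443 - 0.1*-140.922 = 10.6492


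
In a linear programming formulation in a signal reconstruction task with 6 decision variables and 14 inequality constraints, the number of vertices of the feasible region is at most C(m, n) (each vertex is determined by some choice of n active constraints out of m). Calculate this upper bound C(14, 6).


Each vertex corresponds to some choice of n active constraints out of m, so the number of vertices is at most C(m, n) = m! / (n!(m-n)!).
m = 14, n = 6
Numerator: 14 * 13 * 12 * 11 * 10 * 9
Denominator: 6! = 720
C(14, 6) = 3003


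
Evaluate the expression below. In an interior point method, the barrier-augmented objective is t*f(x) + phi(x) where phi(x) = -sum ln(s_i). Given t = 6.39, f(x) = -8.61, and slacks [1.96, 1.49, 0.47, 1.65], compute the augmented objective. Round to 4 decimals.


Step 1: Compute log-barrier.
ln values: [0.6729, 0.3988, -0.755, 0.5008]
phi = -(0.6729 + 0.3988 - 0.755 + 0.5008) = -0.8175
Step 2: Compute augmented objective.
t*f(x) = 6.39*-8.61 = -55.0179
Total = -55.0179 - 0.8175 = -55.8354


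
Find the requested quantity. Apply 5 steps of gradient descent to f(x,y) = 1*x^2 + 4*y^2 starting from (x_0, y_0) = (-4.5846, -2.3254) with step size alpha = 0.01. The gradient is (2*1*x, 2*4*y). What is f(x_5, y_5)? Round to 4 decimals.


Gradient descent on f(x,y) = 1*x^2 + 4*y^2.
Starting point: (-4.5846, -2.3254), alpha = 0.01
Step 1: grad_x = 2*1*-4.5846 = -9.1692, grad_y = 2*4*-2.3254 = -18.6032
  x_1 = -4.5846 - 0.01*-9.1692 = -4.4929
  y_1 = -2.3254 - 0.01*-18.6032 = -2.1394
Step 2: grad_x = 2*1*-4.4929 = -8.9858, grad_y = 2*4*-2.1394 = -17.1149
  x_2 = -4.4929 - 0.01*-8.9858 = -4.403
  y_2 = -2.1394 - 0.01*-17.1149 = -1.9682
Step 3: grad_x = 2*1*-4.403 = -8.8061, grad_y = 2*4*-1.9682 = -15.7457
  x_3 = -4.403 - 0.01*-8.8061 = -4.315
  y_3 = -1.9682 - 0.01*-15.7457 = -1.8108
Step 4: grad_x = 2*1*-4.315 = -8.63, grad_y = 2*4*-1.8108 = -14.4861
  x_4 = -4.315 - 0.01*-8.63 = -4.2287
  y_4 = -1.8108 - 0.01*-14.4861 = -1.6659
Step 5: grad_x = 2*1*-4.2287 = -8.4574, grad_y = 2*4*-1.6659 = -13.3272
  x_5 = -4.2287 - 0.01*-8.4574 = -4.1441
  y_5 = -1.6659 - 0.01*-13.3272 = -1.5326
f(-4.1441, -1.5326) = 1*(-4.1441)^2 + 4*(-1.5326)^2 = 26.5695


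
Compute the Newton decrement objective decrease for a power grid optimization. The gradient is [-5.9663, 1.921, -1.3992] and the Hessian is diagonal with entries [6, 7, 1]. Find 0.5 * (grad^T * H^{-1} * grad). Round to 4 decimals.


Step 1: H is diagonal, so H^(-1) * g = [-0.9944, 0.2744, -1.3992].
Step 2: g^T H^(-1) g = sum_i g_i^2 / H_ii
  = (-5.9663)^2/6 + (1.921)^2/7 + (-1.3992)^2/1
  = 5.9328 + 0.5272 + 1.9578 = 8.4177
Step 3: Objective decrease = 0.5 * g^T H^(-1) g = 4.2089


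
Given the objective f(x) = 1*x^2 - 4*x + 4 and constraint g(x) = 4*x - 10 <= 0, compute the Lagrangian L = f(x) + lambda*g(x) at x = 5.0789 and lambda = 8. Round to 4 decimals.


Step 1: Evaluate f(x).
f(5.0789) = 1*5.0789^2 - 4*5.0789 + 4 = 9.4796
Step 2: Evaluate g(x).
g(5.0789) = 4*5.0789 - 10 = 10.3156
Step 3: Compute Lagrangian.
L = 9.4796 + 8*10.3156 = 92.0044


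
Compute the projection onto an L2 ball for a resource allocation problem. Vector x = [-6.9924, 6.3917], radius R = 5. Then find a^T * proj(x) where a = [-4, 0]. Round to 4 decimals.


Step 1: Compute ||x|| (intermediates to 6 decimals).
||x|| = sqrt((-6.9924)^2 + 6.3917^2) = 9.473515
Step 2: Project.
Since ||x|| > R, scale = R/||x|| = 5/9.473515 = 0.527787, proj(x) = scale * x
proj(x) = [-3.690498, 3.373456]
Step 3: Dot product.
a^T * proj(x) = -4*(-3.690498) + 0*3.373456 = 14.762


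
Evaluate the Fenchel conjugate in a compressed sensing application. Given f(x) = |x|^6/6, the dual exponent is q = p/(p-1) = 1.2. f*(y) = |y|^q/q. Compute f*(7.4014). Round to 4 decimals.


The conjugate exponent q satisfies 1/p + 1/q = 1.
p = 6, so q = 6/(6 - 1) = 1.2
|y|^q = 7.4014^1.2 = 11.0453
f*(7.4014) = 11.0453 / 1.2 = 9.2044


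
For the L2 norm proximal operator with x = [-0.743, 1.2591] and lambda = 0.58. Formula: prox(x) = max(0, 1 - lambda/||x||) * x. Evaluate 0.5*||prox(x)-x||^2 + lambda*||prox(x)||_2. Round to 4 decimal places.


Step 1: Compute ||x||.
||x|| = 1.462
Step 2: Compute scaling factor.
scale = max(0, 1 - 0.58/1.462) = 0.6033
Step 3: prox(x) = [-0.4482, 0.7596]
||prox(x)|| = 0.882
Step 4: Proximal objective.
0.5*||prox-x||^2 = 0.1682
lambda*||prox|| = 0.5116
Total = 0.6797


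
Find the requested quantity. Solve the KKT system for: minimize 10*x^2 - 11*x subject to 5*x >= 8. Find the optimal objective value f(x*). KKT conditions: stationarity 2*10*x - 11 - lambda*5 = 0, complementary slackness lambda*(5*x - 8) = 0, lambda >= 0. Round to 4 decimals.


Step 1: Try lambda = 0 (constraint inactive).
x_unc = 11/(2*10) = 0.55
Check: 5*0.55 = 2.75 < 8 -- violated!
Step 2: Constraint must be active: 5*x = 8
x* = 8/5 = 1.6
lambda = (2*10*1.6 - 11)/5 = 4.2
Step 3: Compute optimal value.
f(x*) = 10*1.6^2 - 11*1.6 = 8.0


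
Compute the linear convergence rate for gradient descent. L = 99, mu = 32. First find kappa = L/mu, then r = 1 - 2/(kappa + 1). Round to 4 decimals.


Step 1: Compute the condition number.
kappa = L/mu = 99/32 = 3.0938
Step 2: Compute the convergence rate.
r = 1 - 2/(kappa + 1) = 1 - 2*mu/(L + mu) = (L - mu)/(L + mu) = 67/131 = 0.5115


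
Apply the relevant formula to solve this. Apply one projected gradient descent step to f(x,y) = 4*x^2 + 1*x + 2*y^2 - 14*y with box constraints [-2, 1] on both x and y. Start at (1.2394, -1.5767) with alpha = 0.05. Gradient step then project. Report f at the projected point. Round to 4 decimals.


Step 1: Compute gradient at (1.2394, -1.5767).
grad_x = 2*4*1.2394 + 1 = 10.9152
grad_y = 2*2*-1.5767 - 14 = -20.3068
Step 2: Gradient step.
x_raw = 1.2394 - 0.05*10.9152 = 0.6936
y_raw = -1.5767 - 0.05*-20.3068 = -0.5614
Step 3: Project onto [-2, 1].
x_proj = clip(0.6936) = 0.6936
y_proj = clip(-0.5614) = -0.5614
Step 4: Evaluate f.
f(0.6936, -0.5614) = 11.1075


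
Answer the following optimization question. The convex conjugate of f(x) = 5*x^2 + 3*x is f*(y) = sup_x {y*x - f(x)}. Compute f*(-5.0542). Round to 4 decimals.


f*(y) = sup_x {y*x - a*x^2 - b*x} = sup_x {(y-b)*x - a*x^2}
FOC: (y - b) - 2a*x = 0 => x* = (y - b)/(2a)
x* = (-5.0542 - 3)/(2*5) = -0.8054
f*(-5.0542) = (y-b)^2/(4a) = (-5.0542 - 3)^2/(4*5)
= 64.8701/20 = 3.2435


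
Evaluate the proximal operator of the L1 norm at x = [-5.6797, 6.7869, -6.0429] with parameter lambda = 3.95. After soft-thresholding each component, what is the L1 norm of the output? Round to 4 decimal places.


Soft-thresholding with lambda = 3.95:
prox(-5.6797) = sign(-5.6797)*max(|-5.6797| - 3.95, 0) = -1.7297
prox(6.7869) = sign(6.7869)*max(|6.7869| - 3.95, 0) = 2.8369
prox(-6.0429) = sign(-6.0429)*max(|-6.0429| - 3.95, 0) = -2.0929
prox(x) = [-1.7297, 2.8369, -2.0929]
||prox(x)||_1 = 1.7297 + 2.8369 + 2.0929 = 6.6595


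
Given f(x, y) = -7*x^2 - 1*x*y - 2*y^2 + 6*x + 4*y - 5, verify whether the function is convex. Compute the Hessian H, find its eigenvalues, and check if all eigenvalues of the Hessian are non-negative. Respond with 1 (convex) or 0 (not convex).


The Hessian of f(x,y) = -7*x^2 - 1*x*y - 2*y^2 + 6*x + 4*y - 5 is:
H = [[-14, -1], [-1, -4]]
Trace = -14 - 4 = -18
Determinant = -14*-4 - (-1)^2 = 55
Discriminant = (-18)^2 - 4*55 = 104.0
Eigenvalues: lambda_1 = -14.099, lambda_2 = -3.901
The function is not convex.

0


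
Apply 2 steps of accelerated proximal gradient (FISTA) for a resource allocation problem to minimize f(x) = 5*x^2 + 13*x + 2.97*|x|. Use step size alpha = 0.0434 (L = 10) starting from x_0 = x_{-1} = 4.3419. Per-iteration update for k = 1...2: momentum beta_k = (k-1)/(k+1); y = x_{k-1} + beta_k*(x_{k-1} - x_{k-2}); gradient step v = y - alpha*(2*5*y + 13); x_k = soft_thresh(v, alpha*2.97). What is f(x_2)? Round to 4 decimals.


FISTA on f(x) = 5*x^2 + 13*x + 2.97*|x|
L = 10, alpha = 0.0434
Iteration 1: beta = 0.0, y = 4.3419 + 0.0*(4.3419 - 4.3419) = 4.3419
  grad(y) = 56.419, v = y - alpha*grad = 1.8933
  prox(v) = soft_thresh(1.8933, 0.1289) = 1.7644
Iteration 2: beta = 0.3333, y = 1.7644 + 0.3333*(1.7644 - 4.3419) = 0.9053
  grad(y) = 22.0526, v = y - alpha*grad = -0.0518
  prox(v) = soft_thresh(-0.0518, 0.1289) = 0.0
f(x_2) = 5*0.0^2 + 13*0.0 + 2.97*|0.0| = 0.0


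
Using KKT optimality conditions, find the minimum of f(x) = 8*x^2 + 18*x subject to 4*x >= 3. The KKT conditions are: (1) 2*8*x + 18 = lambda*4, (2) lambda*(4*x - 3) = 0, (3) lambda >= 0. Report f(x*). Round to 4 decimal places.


Step 1: Try lambda = 0 (constraint inactive).
x_unc = -18/(2*8) = -1.125
Check: 4*-1.125 = -4.5 < 3 -- violated!
Step 2: Constraint must be active: 4*x = 3
x* = 3/4 = 0.75
lambda = (2*8*0.75 + 18)/4 = 7.5
Step 3: Compute optimal value.
f(x*) = 8*0.75^2 + 18*0.75 = 18.0


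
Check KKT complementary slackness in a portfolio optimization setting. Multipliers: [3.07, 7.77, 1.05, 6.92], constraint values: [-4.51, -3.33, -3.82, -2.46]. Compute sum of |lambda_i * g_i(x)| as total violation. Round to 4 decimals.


KKT complementary slackness check:
lambda_1 * g_1 = 3.07 * -4.51 = -13.8457
lambda_2 * g_2 = 7.77 * -3.33 = -25.8741
lambda_3 * g_3 = 1.05 * -3.82 = -4.011
lambda_4 * g_4 = 6.92 * -2.46 = -17.0232
Total violation = 13.8457 + 25.8741 + 4.011 + 17.0232 = 60.754


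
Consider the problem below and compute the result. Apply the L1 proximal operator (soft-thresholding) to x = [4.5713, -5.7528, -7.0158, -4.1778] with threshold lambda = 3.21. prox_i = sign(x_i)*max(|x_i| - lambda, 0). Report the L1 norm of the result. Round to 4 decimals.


Soft-thresholding with lambda = 3.21:
prox(4.5713) = sign(4.5713)*max(|4.5713| - 3.21, 0) = 1.3613
prox(-5.7528) = sign(-5.7528)*max(|-5.7528| - 3.21, 0) = -2.5428
prox(-7.0158) = sign(-7.0158)*max(|-7.0158| - 3.21, 0) = -3.8058
prox(-4.1778) = sign(-4.1778)*max(|-4.1778| - 3.21, 0) = -0.9678
prox(x) = [1.3613, -2.5428, -3.8058, -0.9678]
||prox(x)||_1 = 1.3613 + 2.5428 + 3.8058 + 0.9678 = 8.6777


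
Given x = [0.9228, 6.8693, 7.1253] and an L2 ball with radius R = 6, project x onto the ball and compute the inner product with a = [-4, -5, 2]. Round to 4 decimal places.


Step 1: Compute ||x|| (intermediates to 6 decimals).
||x|| = sqrt(0.9228^2 + 6.8693^2 + 7.1253^2) = 9.940259
Step 2: Project.
Since ||x|| > R, scale = R/||x|| = 6/9.940259 = 0.603606, proj(x) = scale * x
proj(x) = [0.557008, 4.146351, 4.300874]
Step 3: Dot product.
a^T * proj(x) = -4*0.557008 - 5*4.146351 + 2*4.300874 = -14.358


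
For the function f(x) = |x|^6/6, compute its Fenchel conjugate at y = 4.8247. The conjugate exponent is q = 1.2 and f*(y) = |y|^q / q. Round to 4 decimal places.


The conjugate exponent q satisfies 1/p + 1/q = 1.
p = 6, so q = 6/(6 - 1) = 1.2
|y|^q = 4.8247^1.2 = 6.6094
f*(4.8247) = 6.6094 / 1.2 = 5.5079


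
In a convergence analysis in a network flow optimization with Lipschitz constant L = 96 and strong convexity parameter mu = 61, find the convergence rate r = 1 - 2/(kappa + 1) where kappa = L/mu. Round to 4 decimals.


Step 1: Compute the condition number.
kappa = L/mu = 96/61 = 1.5738
Step 2: Compute the convergence rate.
r = 1 - 2/(kappa + 1) = 1 - 2*mu/(L + mu) = (L - mu)/(L + mu) = 35/157 = 0.2229


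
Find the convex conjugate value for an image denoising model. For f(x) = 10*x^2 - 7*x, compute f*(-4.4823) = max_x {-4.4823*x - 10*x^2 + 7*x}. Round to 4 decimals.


f*(y) = sup_x {y*x - a*x^2 - b*x} = sup_x {(y-b)*x - a*x^2}
FOC: (y - b) - 2a*x = 0 => x* = (y - b)/(2a)
x* = (-4.4823 + 7)/(2*10) = 0.1259
f*(-4.4823) = (y-b)^2/(4a) = (-4.4823 + 7)^2/(4*10)
= 6.3388/40 = 0.1585


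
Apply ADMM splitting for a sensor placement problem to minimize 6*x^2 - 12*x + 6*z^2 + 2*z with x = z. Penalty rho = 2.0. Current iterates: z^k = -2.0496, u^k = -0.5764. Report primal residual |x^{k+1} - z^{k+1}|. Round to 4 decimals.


ADMM iteration with rho = 2.0, z^k = -2.0496, u^k = -0.5764
Step 1: x-update.
Minimize 6*x^2 - 12*x + (2.0/2)*(x + 2.0496 - 0.5764)^2
FOC: (2*6 + 2.0)*x = 12 + 2.0*(-2.0496 + 0.5764)
x^{k+1} = 0.6467
Step 2: z-update.
Minimize 6*z^2 + 2*z + (2.0/2)*(0.6467 - z - 0.5764)^2
FOC: (2*6 + 2.0)*z = -2 + 2.0*(0.6467 - 0.5764)
z^{k+1} = -0.1328
Step 3: u-update.
u^{k+1} = -0.5764 + 0.6467 + 0.1328 = 0.2031
Step 4: Primal residual = |0.6467 + 0.1328| = 0.7795


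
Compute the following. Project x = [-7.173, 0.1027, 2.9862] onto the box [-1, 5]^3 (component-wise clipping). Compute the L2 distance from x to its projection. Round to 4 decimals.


Project each component onto [-1, 5].
clip(-7.173) = -1.0, clip(0.1027) = 0.1027, clip(2.9862) = 2.9862
Projection = [-1.0, 0.1027, 2.9862]
Squared diffs: [38.1059, 0.0, 0.0]
Distance = sqrt(38.1059) = 6.173


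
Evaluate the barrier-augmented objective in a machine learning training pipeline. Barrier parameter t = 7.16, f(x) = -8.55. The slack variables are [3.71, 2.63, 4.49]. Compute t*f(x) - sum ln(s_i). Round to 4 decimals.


Step 1: Compute log-barrier.
ln values: [1.311, 0.967, 1.5019]
phi = -(1.311 + 0.967 + 1.5019) = -3.7799
Step 2: Compute augmented objective.
t*f(x) = 7.16*-8.55 = -61.218
Total = -61.218 - 3.7799 = -64.9979


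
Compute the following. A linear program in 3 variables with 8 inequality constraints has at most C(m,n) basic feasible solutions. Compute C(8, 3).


Each vertex corresponds to some choice of n active constraints out of m, so the number of vertices is at most C(m, n) = m! / (n!(m-n)!).
m = 8, n = 3
Numerator: 8 * 7 * 6
Denominator: 3! = 6
C(8, 3) = 56


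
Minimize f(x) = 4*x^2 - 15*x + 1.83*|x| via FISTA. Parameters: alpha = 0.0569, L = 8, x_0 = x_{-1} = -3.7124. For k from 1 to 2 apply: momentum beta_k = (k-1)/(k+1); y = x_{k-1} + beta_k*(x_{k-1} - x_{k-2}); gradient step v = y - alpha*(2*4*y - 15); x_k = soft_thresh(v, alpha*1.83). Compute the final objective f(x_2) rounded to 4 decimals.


FISTA on f(x) = 4*x^2 - 15*x + 1.83*|x|
L = 8, alpha = 0.0569
Iteration 1: beta = 0.0, y = -3.7124 + 0.0*(-3.7124 + 3.7124) = -3.7124
  grad(y) = -44.6992, v = y - alpha*grad = -1.169
  prox(v) = soft_thresh(-1.169, 0.1041) = -1.0649
Iteration 2: beta = 0.3333, y = -1.0649 + 0.3333*(-1.0649 + 3.7124) = -0.1824
  grad(y) = -16.4591, v = y - alpha*grad = 0.7541
  prox(v) = soft_thresh(0.7541, 0.1041) = 0.65
f(x_2) = 4*0.65^2 - 15*0.65 + 1.83*|0.65| = -6.8706


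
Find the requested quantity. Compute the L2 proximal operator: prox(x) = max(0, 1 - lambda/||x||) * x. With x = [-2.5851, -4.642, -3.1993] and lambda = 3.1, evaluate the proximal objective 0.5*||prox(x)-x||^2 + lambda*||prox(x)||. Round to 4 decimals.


Step 1: Compute ||x||.
||x|| = 6.2021
Step 2: Compute scaling factor.
scale = max(0, 1 - 3.1/6.2021) = 0.5002
Step 3: prox(x) = [-1.293, -2.3218, -1.6002]
||prox(x)|| = 3.1021
Step 4: Proximal objective.
0.5*||prox-x||^2 = 4.805
lambda*||prox|| = 9.6165
Total = 14.4216


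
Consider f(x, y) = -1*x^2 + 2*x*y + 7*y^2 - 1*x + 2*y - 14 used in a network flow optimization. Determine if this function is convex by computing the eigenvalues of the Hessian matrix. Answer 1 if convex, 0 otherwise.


The Hessian of f(x,y) = -1*x^2 + 2*x*y + 7*y^2 - 1*x + 2*y - 14 is:
H = [[-2, 2], [2, 14]]
Trace = -2 + 14 = 12
Determinant = -2*14 - (2)^2 = -32
Discriminant = (12)^2 - 4*-32 = 272.0
Eigenvalues: lambda_1 = -2.2462, lambda_2 = 14.2462
The function is not convex.

0
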